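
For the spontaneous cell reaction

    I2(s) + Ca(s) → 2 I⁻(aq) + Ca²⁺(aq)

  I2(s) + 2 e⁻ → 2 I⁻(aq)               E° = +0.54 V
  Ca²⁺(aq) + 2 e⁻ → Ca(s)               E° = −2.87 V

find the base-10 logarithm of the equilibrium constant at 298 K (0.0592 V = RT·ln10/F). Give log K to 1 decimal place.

log K = 115.2

The I₂/I⁻ couple is reduced (cathode); E°cell = +0.54 − (−2.87) = +3.41 V with n = 2.
At equilibrium E = 0, so log K = nE°cell / 0.0592 = (2)(+3.41) / 0.0592 = 115.2.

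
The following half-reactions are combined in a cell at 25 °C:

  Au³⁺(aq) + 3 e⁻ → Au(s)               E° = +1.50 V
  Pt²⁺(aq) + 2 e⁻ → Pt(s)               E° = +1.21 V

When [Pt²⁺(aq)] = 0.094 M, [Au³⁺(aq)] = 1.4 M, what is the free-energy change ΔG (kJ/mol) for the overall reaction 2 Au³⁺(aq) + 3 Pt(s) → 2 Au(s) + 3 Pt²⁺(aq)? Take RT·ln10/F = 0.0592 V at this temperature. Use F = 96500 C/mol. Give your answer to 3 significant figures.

With Au³⁺/Au reduced at the cathode, E°cell = +1.50 − (+1.21) = +0.29 V and n = 6.
Here Q = [Pt²⁺(aq)]^3 / [Au³⁺(aq)]^2 = 0.000424 (log Q = −3.373), giving E = +0.29 − (0.0592/6)·(−3.373) = +0.3233 V.
Then ΔG = −nFE = −6 × 96500 × +0.3233 J/mol = −187 kJ/mol.

−187 kJ/mol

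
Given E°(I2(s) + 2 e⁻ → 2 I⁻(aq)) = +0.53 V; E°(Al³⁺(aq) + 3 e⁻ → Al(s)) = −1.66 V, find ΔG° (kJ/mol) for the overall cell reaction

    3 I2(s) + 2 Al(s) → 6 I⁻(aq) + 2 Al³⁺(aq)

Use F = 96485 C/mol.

In the reaction as written I2(s) is reduced, so the I₂/I⁻ couple is the cathode and Al³⁺/Al is the anode.
E°cell = +0.53 − (−1.66) = +2.19 V; balancing electrons gives n = 6.
ΔG° = −nFE°cell = −(6)(96485)(+2.19) J/mol = −1268 kJ/mol.

−1268 kJ/mol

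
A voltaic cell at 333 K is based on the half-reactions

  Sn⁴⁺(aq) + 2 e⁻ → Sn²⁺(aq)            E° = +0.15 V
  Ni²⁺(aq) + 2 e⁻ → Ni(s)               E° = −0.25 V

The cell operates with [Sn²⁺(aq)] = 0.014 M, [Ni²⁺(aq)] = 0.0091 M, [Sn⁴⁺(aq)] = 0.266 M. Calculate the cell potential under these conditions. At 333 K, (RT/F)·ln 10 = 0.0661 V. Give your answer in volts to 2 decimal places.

+0.51 V

Sn⁴⁺/Sn²⁺ is reduced (cathode, E° = +0.15 V) and Ni²⁺/Ni is oxidized (anode).
The standard potential is +0.15 − (−0.25) = +0.40 V and the balanced reaction transfers n = 2 electrons.
For the overall reaction Sn⁴⁺(aq) + Ni(s) → Sn²⁺(aq) + Ni²⁺(aq), Q = ([Sn²⁺(aq)]·[Ni²⁺(aq)]) / [Sn⁴⁺(aq)] = 0.000479, giving log Q = −3.320.
E = E° − (0.0661/n)·log Q = +0.40 − (0.0661/2)(−3.320) = +0.51 V.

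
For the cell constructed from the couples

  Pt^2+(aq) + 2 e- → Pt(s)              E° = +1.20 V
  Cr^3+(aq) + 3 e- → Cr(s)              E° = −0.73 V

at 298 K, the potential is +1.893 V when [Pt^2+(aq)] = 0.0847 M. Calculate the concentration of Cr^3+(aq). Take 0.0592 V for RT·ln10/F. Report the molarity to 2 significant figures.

1.8 M

Pt²⁺/Pt is the cathode (higher E°); E°cell = +1.20 − (−0.73) = +1.93 V with n = 6.
From the Nernst equation, log Q = n(E° − E)/0.0592 = 6·(+1.93 − (+1.893))/0.0592 = 3.750.
The balanced reaction is 3 Pt^2+(aq) + 2 Cr(s) → 3 Pt(s) + 2 Cr^3+(aq), so Q = [Cr^3+(aq)]^2 / [Pt^2+(aq)]^3.
Solving for the unknown gives log [Cr^3+(aq)] = 0.267, so [Cr^3+(aq)] ≈ 1.8 M.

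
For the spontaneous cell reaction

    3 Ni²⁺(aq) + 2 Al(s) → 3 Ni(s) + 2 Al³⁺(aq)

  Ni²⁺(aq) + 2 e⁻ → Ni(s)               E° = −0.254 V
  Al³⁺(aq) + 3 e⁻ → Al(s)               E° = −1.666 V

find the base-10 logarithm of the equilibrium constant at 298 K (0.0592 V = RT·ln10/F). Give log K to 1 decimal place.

log K = 143.1

The Ni²⁺/Ni couple is reduced (cathode); E°cell = −0.254 − (−1.666) = +1.412 V with n = 6.
At equilibrium E = 0, so log K = nE°cell / 0.0592 = (6)(+1.412) / 0.0592 = 143.1.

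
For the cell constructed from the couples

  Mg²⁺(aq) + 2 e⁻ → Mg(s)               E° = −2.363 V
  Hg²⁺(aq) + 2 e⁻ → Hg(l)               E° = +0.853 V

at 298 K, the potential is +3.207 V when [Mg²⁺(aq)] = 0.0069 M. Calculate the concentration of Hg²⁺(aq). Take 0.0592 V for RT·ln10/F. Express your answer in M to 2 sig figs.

Hg²⁺/Hg is the cathode (higher E°); E°cell = +0.853 − (−2.363) = +3.216 V with n = 2.
From the Nernst equation, log Q = n(E° − E)/0.0592 = 2·(+3.216 − (+3.207))/0.0592 = 0.304.
The balanced reaction is Hg²⁺(aq) + Mg(s) → Hg(l) + Mg²⁺(aq), so Q = [Mg²⁺(aq)] / [Hg²⁺(aq)].
Substituting the known concentrations and solving, log [Hg²⁺(aq)] = −2.465 and [Hg²⁺(aq)] = 0.0034 M.

0.0034 M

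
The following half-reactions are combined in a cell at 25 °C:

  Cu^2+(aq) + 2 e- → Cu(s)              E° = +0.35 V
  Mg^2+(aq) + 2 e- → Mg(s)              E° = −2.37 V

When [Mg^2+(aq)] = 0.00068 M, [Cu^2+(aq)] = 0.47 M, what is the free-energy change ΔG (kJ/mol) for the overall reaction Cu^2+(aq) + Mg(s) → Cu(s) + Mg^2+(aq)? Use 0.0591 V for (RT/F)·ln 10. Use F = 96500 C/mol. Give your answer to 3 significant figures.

−541 kJ/mol

With Cu²⁺/Cu reduced at the cathode, E°cell = +0.35 − (−2.37) = +2.72 V and n = 2.
Here Q = [Mg^2+(aq)] / [Cu^2+(aq)] = 0.00145 (log Q = −2.840), giving E = +2.72 − (0.0591/2)·(−2.840) = +2.8039 V.
ΔG = −nFE = −(2)(96500)(+2.8039) J/mol = −541 kJ/mol.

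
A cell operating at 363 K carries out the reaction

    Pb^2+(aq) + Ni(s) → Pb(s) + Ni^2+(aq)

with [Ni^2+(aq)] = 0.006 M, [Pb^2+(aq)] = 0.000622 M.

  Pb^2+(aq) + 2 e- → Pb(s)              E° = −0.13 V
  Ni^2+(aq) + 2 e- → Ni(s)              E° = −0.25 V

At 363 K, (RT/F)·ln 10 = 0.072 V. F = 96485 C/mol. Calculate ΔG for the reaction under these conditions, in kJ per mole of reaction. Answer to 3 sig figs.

E°cell = −0.13 − (−0.25) = +0.12 V; the balanced reaction transfers n = 2 electrons.
Q = [Ni^2+(aq)] / [Pb^2+(aq)] = 9.65, so log Q = 0.984 and E = +0.12 − (0.072/2)(0.984) = +0.0846 V.
Finally ΔG = −nFE = −(2)(96485 C/mol)(+0.0846 V) = −16.3 kJ/mol.

−16.3 kJ/mol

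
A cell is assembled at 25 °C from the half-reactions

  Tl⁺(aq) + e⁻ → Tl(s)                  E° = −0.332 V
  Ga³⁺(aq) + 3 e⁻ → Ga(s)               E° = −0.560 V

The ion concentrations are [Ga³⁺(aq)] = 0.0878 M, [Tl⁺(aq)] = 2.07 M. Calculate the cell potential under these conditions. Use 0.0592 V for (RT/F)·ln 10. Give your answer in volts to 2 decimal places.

The Tl⁺/Tl couple has the more positive E°, so it is the cathode; Ga³⁺/Ga is the anode.
E°cell = E°cat − E°an = −0.332 − (−0.560) = +0.228 V; n = 3.
For the overall reaction 3 Tl⁺(aq) + Ga(s) → 3 Tl(s) + Ga³⁺(aq), Q = [Ga³⁺(aq)] / [Tl⁺(aq)]^3 = 0.0099, giving log Q = −2.004.
Applying E = E° − (RT ln10/nF)·log Q gives +0.228 − (0.0592/3)(−2.004) = +0.27 V.

+0.27 V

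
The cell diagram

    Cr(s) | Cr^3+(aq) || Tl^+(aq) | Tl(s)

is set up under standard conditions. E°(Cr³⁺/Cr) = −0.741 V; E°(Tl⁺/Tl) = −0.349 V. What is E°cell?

By convention the left-hand electrode in cell notation is the anode (oxidation) and the right-hand electrode is the cathode (reduction).
E°cell = E°(right) − E°(left) = −0.349 − (−0.741) = +0.392 V.

+0.392 V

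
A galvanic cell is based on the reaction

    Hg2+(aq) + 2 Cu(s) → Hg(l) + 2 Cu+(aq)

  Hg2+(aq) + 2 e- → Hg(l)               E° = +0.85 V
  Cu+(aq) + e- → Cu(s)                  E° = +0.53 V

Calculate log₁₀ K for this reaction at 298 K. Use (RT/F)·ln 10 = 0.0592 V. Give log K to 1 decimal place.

The Hg²⁺/Hg couple is reduced (cathode); E°cell = +0.85 − (+0.53) = +0.32 V with n = 2.
At equilibrium E = 0, so log K = nE°cell / 0.0592 = (2)(+0.32) / 0.0592 = 10.8.

log K = 10.8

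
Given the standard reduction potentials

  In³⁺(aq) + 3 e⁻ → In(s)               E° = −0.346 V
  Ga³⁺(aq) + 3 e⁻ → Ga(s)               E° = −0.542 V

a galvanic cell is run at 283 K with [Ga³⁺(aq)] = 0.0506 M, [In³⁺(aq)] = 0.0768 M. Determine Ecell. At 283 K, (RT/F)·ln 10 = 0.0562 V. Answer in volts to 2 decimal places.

+0.20 V

The In³⁺/In couple has the more positive E°, so it is the cathode; Ga³⁺/Ga is the anode.
E°cell = −0.346 − (−0.542) = +0.196 V, with n = 3 electrons transferred.
For the overall reaction In³⁺(aq) + Ga(s) → In(s) + Ga³⁺(aq), Q = [Ga³⁺(aq)] / [In³⁺(aq)] = 0.659, giving log Q = −0.181.
By the Nernst equation, E = +0.196 − (0.0562/3)·(−0.181) = +0.20 V.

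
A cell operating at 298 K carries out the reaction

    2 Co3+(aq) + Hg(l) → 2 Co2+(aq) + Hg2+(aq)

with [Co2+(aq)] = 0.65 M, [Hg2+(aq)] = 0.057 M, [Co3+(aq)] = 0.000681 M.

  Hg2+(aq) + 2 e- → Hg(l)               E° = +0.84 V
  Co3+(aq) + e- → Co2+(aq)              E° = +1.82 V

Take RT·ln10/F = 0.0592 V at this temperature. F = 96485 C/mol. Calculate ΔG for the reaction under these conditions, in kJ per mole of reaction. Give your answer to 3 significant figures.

−162 kJ/mol

The standard cell potential is +1.82 − (+0.84) = +0.98 V, with n = 2 electrons in the balanced equation.
Q = ([Co2+(aq)]^2·[Hg2+(aq)]) / [Co3+(aq)]^2 = 5.19×10^4, so log Q = 4.715 and E = +0.98 − (0.0592/2)(4.715) = +0.8404 V.
Finally ΔG = −nFE = −(2)(96485 C/mol)(+0.8404 V) = −162 kJ/mol.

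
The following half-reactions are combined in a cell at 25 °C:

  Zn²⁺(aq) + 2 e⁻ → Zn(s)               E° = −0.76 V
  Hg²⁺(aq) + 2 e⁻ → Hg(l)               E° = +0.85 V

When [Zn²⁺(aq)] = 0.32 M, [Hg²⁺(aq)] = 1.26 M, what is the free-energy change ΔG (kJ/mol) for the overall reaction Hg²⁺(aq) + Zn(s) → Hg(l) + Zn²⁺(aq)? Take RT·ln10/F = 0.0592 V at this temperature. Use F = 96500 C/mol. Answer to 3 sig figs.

−314 kJ/mol

With Hg²⁺/Hg reduced at the cathode, E°cell = +0.85 − (−0.76) = +1.61 V and n = 2.
Q = [Zn²⁺(aq)] / [Hg²⁺(aq)] = 0.254, so log Q = −0.595 and E = +1.61 − (0.0592/2)(−0.595) = +1.6276 V.
ΔG = −nFE = −(2)(96500)(+1.6276) J/mol = −314 kJ/mol.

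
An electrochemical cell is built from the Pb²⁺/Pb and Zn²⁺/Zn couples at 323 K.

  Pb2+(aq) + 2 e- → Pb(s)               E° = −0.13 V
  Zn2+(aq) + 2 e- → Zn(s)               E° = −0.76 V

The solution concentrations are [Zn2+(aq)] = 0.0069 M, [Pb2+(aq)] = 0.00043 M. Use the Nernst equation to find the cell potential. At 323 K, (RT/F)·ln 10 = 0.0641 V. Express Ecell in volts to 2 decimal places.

Since E°(Pb²⁺/Pb) > E°(Zn²⁺/Zn), Pb²⁺/Pb serves as the cathode.
E°cell = E°cat − E°an = −0.13 − (−0.76) = +0.63 V; n = 2.
For the overall reaction Pb2+(aq) + Zn(s) → Pb(s) + Zn2+(aq), Q = [Zn2+(aq)] / [Pb2+(aq)] = 16, giving log Q = 1.205.
By the Nernst equation, E = +0.63 − (0.0641/2)·(1.205) = +0.59 V.

+0.59 V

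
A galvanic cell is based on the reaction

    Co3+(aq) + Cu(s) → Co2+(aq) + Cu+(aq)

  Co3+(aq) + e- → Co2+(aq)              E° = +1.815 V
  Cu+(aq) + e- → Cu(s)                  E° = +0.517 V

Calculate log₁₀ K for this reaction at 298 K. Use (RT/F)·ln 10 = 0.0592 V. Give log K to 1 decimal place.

The Co³⁺/Co²⁺ couple is reduced (cathode); E°cell = +1.815 − (+0.517) = +1.298 V with n = 1.
At equilibrium E = 0, so log K = nE°cell / 0.0592 = (1)(+1.298) / 0.0592 = 21.9.

log K = 21.9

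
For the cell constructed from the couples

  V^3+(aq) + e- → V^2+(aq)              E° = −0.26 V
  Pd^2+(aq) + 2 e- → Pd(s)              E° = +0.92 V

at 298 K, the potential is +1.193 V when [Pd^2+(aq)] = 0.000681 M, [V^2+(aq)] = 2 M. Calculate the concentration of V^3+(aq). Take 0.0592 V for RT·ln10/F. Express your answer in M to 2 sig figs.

0.031 M

The Pd²⁺/Pd couple has the larger reduction potential, so it is the cathode: E°cell = +0.92 − (−0.26) = +1.18 V and n = 2.
From the Nernst equation, log Q = n(E° − E)/0.0592 = 2·(+1.18 − (+1.193))/0.0592 = −0.439.
For Pd^2+(aq) + 2 V^2+(aq) → Pd(s) + 2 V^3+(aq), the reaction quotient is Q = [V^3+(aq)]^2 / ([Pd^2+(aq)]·[V^2+(aq)]^2).
Substituting the known concentrations and solving, log [V^3+(aq)] = −1.502 and [V^3+(aq)] = 0.031 M.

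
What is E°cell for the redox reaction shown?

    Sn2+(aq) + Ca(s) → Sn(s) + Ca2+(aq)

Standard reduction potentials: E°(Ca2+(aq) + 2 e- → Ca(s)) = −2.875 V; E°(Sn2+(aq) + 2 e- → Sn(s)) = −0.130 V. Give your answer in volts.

Sn2+(aq) gains electrons, so the Sn²⁺/Sn couple is the cathode; the Ca²⁺/Ca couple is the anode.
E°cell = E°(cathode) − E°(anode) = −0.130 − (−2.875) = +2.745 V.
The positive value indicates the reaction is spontaneous as written.

+2.745 V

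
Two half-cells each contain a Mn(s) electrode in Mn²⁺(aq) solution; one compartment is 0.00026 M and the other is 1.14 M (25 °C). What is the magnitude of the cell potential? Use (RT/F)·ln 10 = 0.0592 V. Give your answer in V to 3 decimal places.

0.108 V

For a concentration cell E°cell = 0, since both electrodes use the same couple.
The compartment with the higher Mn²⁺(aq) concentration (1.14 M) acts as the cathode; ions are reduced there and produced at the dilute (0.00026 M) anode.
With n = 2, Ecell = −(0.0592/2)·log([dilute]/[conc]) = −(0.0592/2)·log(0.00026/1.14) = +0.108 V.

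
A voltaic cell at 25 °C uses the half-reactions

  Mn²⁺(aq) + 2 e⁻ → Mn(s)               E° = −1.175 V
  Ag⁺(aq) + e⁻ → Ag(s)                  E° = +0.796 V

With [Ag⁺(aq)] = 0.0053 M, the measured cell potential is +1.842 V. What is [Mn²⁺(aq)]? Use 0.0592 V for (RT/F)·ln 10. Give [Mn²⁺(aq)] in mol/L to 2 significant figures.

0.64 M

The Ag⁺/Ag couple has the larger reduction potential, so it is the cathode: E°cell = +0.796 − (−1.175) = +1.971 V and n = 2.
Rearranging E = E° − (0.0592/n)·log Q gives log Q = 2(+1.971 − (+1.842))/0.0592 = 4.358.
The balanced reaction is 2 Ag⁺(aq) + Mn(s) → 2 Ag(s) + Mn²⁺(aq), so Q = [Mn²⁺(aq)] / [Ag⁺(aq)]^2.
Substituting the known concentrations and solving, log [Mn²⁺(aq)] = −0.193 and [Mn²⁺(aq)] = 0.64 M.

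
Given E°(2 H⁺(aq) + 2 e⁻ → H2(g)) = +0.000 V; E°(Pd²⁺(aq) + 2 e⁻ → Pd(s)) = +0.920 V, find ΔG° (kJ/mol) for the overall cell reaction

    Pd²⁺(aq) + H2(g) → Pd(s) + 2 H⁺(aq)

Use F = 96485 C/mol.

In the reaction as written Pd²⁺(aq) is reduced, so the Pd²⁺/Pd couple is the cathode and 2H⁺/H₂ is the anode.
E°cell = +0.920 − (+0.000) = +0.920 V; balancing electrons gives n = 2.
ΔG° = −nFE°cell = −(2)(96485)(+0.920) J/mol = −178 kJ/mol.

−178 kJ/mol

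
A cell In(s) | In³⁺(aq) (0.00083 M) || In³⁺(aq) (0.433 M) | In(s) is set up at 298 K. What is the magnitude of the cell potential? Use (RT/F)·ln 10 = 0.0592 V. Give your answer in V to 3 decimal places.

For a concentration cell E°cell = 0, since both electrodes use the same couple.
The compartment with the higher In³⁺(aq) concentration (0.433 M) acts as the cathode; ions are reduced there and produced at the dilute (0.00083 M) anode.
With n = 3, Ecell = −(0.0592/3)·log([dilute]/[conc]) = −(0.0592/3)·log(0.00083/0.433) = +0.054 V.

0.054 V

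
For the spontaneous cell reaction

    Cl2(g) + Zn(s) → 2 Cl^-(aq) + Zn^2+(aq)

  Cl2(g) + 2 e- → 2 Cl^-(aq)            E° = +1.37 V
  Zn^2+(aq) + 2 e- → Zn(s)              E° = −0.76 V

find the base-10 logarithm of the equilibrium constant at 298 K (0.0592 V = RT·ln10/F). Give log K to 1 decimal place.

The Cl₂/Cl⁻ couple is reduced (cathode); E°cell = +1.37 − (−0.76) = +2.13 V with n = 2.
At equilibrium E = 0, so log K = nE°cell / 0.0592 = (2)(+2.13) / 0.0592 = 72.0.

log K = 72.0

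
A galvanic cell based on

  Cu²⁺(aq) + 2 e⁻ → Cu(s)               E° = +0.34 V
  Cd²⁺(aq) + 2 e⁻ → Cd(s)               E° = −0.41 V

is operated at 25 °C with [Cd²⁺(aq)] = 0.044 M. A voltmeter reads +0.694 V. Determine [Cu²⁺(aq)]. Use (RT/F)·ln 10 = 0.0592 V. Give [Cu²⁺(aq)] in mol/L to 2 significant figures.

0.00056 M

With Cu²⁺/Cu at the cathode and Cd²⁺/Cd at the anode, E°cell = +0.34 − (−0.41) = +0.75 V (n = 2).
From the Nernst equation, log Q = n(E° − E)/0.0592 = 2·(+0.75 − (+0.694))/0.0592 = 1.892.
The balanced reaction is Cu²⁺(aq) + Cd(s) → Cu(s) + Cd²⁺(aq), so Q = [Cd²⁺(aq)] / [Cu²⁺(aq)].
Isolating [Cu²⁺(aq)] in Q = 10^{1.892} yields log [Cu²⁺(aq)] = −3.249, i.e. 0.00056 M.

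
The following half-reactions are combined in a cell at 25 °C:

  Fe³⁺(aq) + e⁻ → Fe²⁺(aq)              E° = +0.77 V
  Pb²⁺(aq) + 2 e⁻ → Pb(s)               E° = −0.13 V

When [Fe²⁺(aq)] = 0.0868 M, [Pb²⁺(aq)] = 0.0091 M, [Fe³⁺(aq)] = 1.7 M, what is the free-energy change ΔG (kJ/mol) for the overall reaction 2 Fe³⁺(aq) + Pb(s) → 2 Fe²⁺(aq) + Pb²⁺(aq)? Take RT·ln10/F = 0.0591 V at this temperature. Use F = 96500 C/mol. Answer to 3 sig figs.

With Fe³⁺/Fe²⁺ reduced at the cathode, E°cell = +0.77 − (−0.13) = +0.90 V and n = 2.
Here Q = ([Fe²⁺(aq)]^2·[Pb²⁺(aq)]) / [Fe³⁺(aq)]^2 = 2.37×10^−5 (log Q = −4.625), giving E = +0.90 − (0.0591/2)·(−4.625) = +1.0367 V.
Finally ΔG = −nFE = −(2)(96500 C/mol)(+1.0367 V) = −200 kJ/mol.

−200 kJ/mol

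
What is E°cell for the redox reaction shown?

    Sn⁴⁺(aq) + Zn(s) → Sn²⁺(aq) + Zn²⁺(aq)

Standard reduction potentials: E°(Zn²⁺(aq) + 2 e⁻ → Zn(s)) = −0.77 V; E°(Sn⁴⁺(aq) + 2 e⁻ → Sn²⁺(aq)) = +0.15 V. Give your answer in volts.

+0.92 V

Sn⁴⁺(aq) gains electrons, so the Sn⁴⁺/Sn²⁺ couple is the cathode; the Zn²⁺/Zn couple is the anode.
E°cell = E°(cathode) − E°(anode) = +0.15 − (−0.77) = +0.92 V.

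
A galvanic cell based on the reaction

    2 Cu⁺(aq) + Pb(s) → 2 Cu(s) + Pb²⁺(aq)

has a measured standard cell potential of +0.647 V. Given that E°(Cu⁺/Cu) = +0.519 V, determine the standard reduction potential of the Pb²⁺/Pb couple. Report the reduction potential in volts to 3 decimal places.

−0.128 V

In the reaction as written the Cu⁺/Cu couple is reduced (cathode) and Pb²⁺/Pb is oxidized (anode), so E°cell = E°(Cu⁺/Cu) − E°(Pb²⁺/Pb).
E°(Pb²⁺/Pb) = E°(cathode) − E°cell = +0.519 − (+0.647) = −0.128 V.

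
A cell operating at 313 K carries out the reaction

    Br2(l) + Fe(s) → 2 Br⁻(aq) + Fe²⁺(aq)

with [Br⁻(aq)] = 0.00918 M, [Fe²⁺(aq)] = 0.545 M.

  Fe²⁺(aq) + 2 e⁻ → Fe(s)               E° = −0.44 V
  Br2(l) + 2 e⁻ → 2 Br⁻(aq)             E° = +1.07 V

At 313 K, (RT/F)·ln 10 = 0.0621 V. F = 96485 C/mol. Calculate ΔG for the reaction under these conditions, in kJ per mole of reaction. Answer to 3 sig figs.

With Br₂/Br⁻ reduced at the cathode, E°cell = +1.07 − (−0.44) = +1.51 V and n = 2.
Q = [Br⁻(aq)]^2·[Fe²⁺(aq)] = 4.59×10^−5, so log Q = −4.338 and E = +1.51 − (0.0621/2)(−4.338) = +1.6447 V.
Then ΔG = −nFE = −2 × 96485 × +1.6447 J/mol = −317 kJ/mol.

−317 kJ/mol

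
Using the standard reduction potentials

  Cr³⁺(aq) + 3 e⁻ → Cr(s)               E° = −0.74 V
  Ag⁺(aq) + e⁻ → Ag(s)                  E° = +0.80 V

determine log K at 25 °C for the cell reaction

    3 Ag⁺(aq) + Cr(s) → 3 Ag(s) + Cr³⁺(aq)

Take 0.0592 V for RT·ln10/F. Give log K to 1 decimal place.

log K = 78.0

The Ag⁺/Ag couple is reduced (cathode); E°cell = +0.80 − (−0.74) = +1.54 V with n = 3.
At equilibrium E = 0, so log K = nE°cell / 0.0592 = (3)(+1.54) / 0.0592 = 78.0.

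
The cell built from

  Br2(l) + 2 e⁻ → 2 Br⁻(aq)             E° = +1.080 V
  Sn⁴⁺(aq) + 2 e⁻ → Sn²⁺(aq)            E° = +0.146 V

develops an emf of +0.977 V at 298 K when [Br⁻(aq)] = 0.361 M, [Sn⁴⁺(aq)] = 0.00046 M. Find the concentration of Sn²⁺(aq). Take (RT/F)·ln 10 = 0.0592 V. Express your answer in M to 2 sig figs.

0.0017 M

The Br₂/Br⁻ couple has the larger reduction potential, so it is the cathode: E°cell = +1.080 − (+0.146) = +0.934 V and n = 2.
Since E = E° − (0.0592/n)·log Q, log Q = n(E° − E)/0.0592 = −1.453.
For Br2(l) + Sn²⁺(aq) → 2 Br⁻(aq) + Sn⁴⁺(aq), the reaction quotient is Q = ([Br⁻(aq)]^2·[Sn⁴⁺(aq)]) / [Sn²⁺(aq)].
Solving for the unknown gives log [Sn²⁺(aq)] = −2.769, so [Sn²⁺(aq)] ≈ 0.0017 M.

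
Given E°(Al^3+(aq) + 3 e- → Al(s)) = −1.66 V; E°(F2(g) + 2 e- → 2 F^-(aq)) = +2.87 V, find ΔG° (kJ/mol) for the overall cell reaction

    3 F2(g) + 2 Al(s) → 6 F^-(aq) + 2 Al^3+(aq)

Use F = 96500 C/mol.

−2623 kJ/mol

In the reaction as written F2(g) is reduced, so the F₂/F⁻ couple is the cathode and Al³⁺/Al is the anode.
E°cell = +2.87 − (−1.66) = +4.53 V; balancing electrons gives n = 6.
ΔG° = −nFE°cell = −(6)(96500)(+4.53) J/mol = −2623 kJ/mol.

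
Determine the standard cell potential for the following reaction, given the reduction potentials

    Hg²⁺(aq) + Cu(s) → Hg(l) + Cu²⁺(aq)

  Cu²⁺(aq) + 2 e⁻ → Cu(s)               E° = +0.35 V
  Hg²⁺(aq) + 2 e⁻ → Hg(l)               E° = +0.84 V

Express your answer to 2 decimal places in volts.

Hg²⁺(aq) gains electrons, so the Hg²⁺/Hg couple is the cathode; the Cu²⁺/Cu couple is the anode.
E°cell = E°(cathode) − E°(anode) = +0.84 − (+0.35) = +0.49 V.
The positive value indicates the reaction is spontaneous as written.

+0.49 V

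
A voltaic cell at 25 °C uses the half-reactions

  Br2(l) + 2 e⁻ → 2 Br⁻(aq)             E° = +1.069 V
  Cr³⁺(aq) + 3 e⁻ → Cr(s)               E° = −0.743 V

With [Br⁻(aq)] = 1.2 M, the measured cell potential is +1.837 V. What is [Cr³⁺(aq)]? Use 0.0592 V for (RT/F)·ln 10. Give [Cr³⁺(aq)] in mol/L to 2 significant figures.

With Br₂/Br⁻ at the cathode and Cr³⁺/Cr at the anode, E°cell = +1.069 − (−0.743) = +1.812 V (n = 6).
Since E = E° − (0.0592/n)·log Q, log Q = n(E° − E)/0.0592 = −2.534.
Balancing electrons gives 3 Br2(l) + 2 Cr(s) → 6 Br⁻(aq) + 2 Cr³⁺(aq); thus Q = [Br⁻(aq)]^6·[Cr³⁺(aq)]^2.
Substituting the known concentrations and solving, log [Cr³⁺(aq)] = −1.505 and [Cr³⁺(aq)] = 0.031 M.

0.031 M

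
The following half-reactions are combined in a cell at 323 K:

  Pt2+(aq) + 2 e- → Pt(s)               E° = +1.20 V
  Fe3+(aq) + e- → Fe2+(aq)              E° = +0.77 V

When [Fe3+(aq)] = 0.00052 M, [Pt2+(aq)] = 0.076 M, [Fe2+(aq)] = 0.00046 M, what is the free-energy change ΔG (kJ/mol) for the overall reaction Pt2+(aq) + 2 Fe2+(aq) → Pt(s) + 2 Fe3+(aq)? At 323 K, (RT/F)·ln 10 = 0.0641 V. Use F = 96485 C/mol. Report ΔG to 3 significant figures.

With Pt²⁺/Pt reduced at the cathode, E°cell = +1.20 − (+0.77) = +0.43 V and n = 2.
Q = [Fe3+(aq)]^2 / ([Pt2+(aq)]·[Fe2+(aq)]^2) = 16.8, so log Q = 1.226 and E = +0.43 − (0.0641/2)(1.226) = +0.3907 V.
Finally ΔG = −nFE = −(2)(96485 C/mol)(+0.3907 V) = −75.4 kJ/mol.

−75.4 kJ/mol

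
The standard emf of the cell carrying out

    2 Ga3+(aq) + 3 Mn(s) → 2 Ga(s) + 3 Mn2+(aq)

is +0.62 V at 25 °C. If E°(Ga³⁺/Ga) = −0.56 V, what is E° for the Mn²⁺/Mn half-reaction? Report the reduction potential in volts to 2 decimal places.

−1.18 V

In the reaction as written the Ga³⁺/Ga couple is reduced (cathode) and Mn²⁺/Mn is oxidized (anode), so E°cell = E°(Ga³⁺/Ga) − E°(Mn²⁺/Mn).
E°(Mn²⁺/Mn) = E°(cathode) − E°cell = −0.56 − (+0.62) = −1.18 V.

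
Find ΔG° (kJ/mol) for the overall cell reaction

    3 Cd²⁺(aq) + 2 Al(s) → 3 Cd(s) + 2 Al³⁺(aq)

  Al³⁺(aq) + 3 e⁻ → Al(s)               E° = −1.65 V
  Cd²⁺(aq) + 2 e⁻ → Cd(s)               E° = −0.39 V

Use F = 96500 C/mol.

In the reaction as written Cd²⁺(aq) is reduced, so the Cd²⁺/Cd couple is the cathode and Al³⁺/Al is the anode.
E°cell = −0.39 − (−1.65) = +1.26 V; balancing electrons gives n = 6.
ΔG° = −nFE°cell = −(6)(96500)(+1.26) J/mol = −730 kJ/mol.

−730 kJ/mol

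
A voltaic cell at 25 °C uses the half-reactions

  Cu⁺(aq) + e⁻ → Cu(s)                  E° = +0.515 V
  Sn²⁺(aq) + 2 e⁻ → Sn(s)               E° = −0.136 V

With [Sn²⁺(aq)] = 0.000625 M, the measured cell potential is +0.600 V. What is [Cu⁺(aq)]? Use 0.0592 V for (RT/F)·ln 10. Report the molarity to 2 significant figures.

With Cu⁺/Cu at the cathode and Sn²⁺/Sn at the anode, E°cell = +0.515 − (−0.136) = +0.651 V (n = 2).
Rearranging E = E° − (0.0592/n)·log Q gives log Q = 2(+0.651 − (+0.600))/0.0592 = 1.723.
The balanced reaction is 2 Cu⁺(aq) + Sn(s) → 2 Cu(s) + Sn²⁺(aq), so Q = [Sn²⁺(aq)] / [Cu⁺(aq)]^2.
Substituting the known concentrations and solving, log [Cu⁺(aq)] = −2.464 and [Cu⁺(aq)] = 0.0034 M.

0.0034 M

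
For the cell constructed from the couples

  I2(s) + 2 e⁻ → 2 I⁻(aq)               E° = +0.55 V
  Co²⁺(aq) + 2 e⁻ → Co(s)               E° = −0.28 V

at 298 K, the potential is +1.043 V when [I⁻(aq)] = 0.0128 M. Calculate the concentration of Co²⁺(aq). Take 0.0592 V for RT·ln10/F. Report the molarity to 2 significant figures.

I₂/I⁻ is the cathode (higher E°); E°cell = +0.55 − (−0.28) = +0.83 V with n = 2.
Since E = E° − (0.0592/n)·log Q, log Q = n(E° − E)/0.0592 = −7.196.
For I2(s) + Co(s) → 2 I⁻(aq) + Co²⁺(aq), the reaction quotient is Q = [I⁻(aq)]^2·[Co²⁺(aq)].
Isolating [Co²⁺(aq)] in Q = 10^{−7.196} yields log [Co²⁺(aq)] = −3.410, i.e. 0.00039 M.

0.00039 M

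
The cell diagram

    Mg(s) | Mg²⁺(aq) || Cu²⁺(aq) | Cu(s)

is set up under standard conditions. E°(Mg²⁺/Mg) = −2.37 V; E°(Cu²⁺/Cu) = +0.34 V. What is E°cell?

By convention the left-hand electrode in cell notation is the anode (oxidation) and the right-hand electrode is the cathode (reduction).
E°cell = E°(right) − E°(left) = +0.34 − (−2.37) = +2.71 V.

+2.71 V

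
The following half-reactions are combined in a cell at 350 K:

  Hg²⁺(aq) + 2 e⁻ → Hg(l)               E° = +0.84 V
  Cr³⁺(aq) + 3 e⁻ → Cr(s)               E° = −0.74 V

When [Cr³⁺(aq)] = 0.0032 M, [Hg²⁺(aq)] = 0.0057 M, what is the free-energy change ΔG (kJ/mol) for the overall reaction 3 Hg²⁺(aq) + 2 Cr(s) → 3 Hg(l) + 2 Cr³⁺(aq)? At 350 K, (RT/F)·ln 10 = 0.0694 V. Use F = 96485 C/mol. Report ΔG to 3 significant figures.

−903 kJ/mol

E°cell = +0.84 − (−0.74) = +1.58 V; the balanced reaction transfers n = 6 electrons.
Here Q = [Cr³⁺(aq)]^2 / [Hg²⁺(aq)]^3 = 55.3 (log Q = 1.743), giving E = +1.58 − (0.0694/6)·(1.743) = +1.5598 V.
Then ΔG = −nFE = −6 × 96485 × +1.5598 J/mol = −903 kJ/mol.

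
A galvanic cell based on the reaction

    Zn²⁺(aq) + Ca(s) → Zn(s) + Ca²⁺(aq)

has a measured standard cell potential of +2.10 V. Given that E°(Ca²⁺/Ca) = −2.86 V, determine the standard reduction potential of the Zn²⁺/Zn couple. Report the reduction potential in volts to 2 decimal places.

In the reaction as written the Zn²⁺/Zn couple is reduced (cathode) and Ca²⁺/Ca is oxidized (anode), so E°cell = E°(Zn²⁺/Zn) − E°(Ca²⁺/Ca).
E°(Zn²⁺/Zn) = E°cell + E°(anode) = +2.10 + (−2.86) = −0.76 V.

−0.76 V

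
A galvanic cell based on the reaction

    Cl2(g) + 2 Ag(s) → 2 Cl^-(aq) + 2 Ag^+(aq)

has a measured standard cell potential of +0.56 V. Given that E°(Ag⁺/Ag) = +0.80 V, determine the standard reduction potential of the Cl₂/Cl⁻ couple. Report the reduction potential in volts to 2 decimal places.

+1.36 V

In the reaction as written the Cl₂/Cl⁻ couple is reduced (cathode) and Ag⁺/Ag is oxidized (anode), so E°cell = E°(Cl₂/Cl⁻) − E°(Ag⁺/Ag).
E°(Cl₂/Cl⁻) = E°cell + E°(anode) = +0.56 + (+0.80) = +1.36 V.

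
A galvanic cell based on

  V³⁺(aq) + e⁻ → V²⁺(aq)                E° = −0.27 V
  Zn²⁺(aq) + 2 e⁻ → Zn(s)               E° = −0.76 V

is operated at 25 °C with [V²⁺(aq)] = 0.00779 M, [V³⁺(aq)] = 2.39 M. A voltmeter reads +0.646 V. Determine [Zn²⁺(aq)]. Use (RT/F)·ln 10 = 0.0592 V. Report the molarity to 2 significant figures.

0.51 M

V³⁺/V²⁺ is the cathode (higher E°); E°cell = −0.27 − (−0.76) = +0.49 V with n = 2.
Rearranging E = E° − (0.0592/n)·log Q gives log Q = 2(+0.49 − (+0.646))/0.0592 = −5.270.
The balanced reaction is 2 V³⁺(aq) + Zn(s) → 2 V²⁺(aq) + Zn²⁺(aq), so Q = ([V²⁺(aq)]^2·[Zn²⁺(aq)]) / [V³⁺(aq)]^2.
Substituting the known concentrations and solving, log [Zn²⁺(aq)] = −0.296 and [Zn²⁺(aq)] = 0.51 M.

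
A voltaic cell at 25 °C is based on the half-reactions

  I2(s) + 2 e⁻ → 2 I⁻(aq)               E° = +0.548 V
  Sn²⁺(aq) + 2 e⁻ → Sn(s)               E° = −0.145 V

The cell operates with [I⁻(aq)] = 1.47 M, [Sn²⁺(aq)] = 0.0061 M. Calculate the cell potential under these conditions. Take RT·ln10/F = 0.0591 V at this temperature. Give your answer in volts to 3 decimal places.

+0.749 V

The I₂/I⁻ couple has the more positive E°, so it is the cathode; Sn²⁺/Sn is the anode.
E°cell = +0.548 − (−0.145) = +0.693 V, with n = 2 electrons transferred.
Balancing gives I2(s) + Sn(s) → 2 I⁻(aq) + Sn²⁺(aq); hence Q = [I⁻(aq)]^2·[Sn²⁺(aq)] = 0.0132 (log Q = −1.880).
E = E° − (0.0591/n)·log Q = +0.693 − (0.0591/2)(−1.880) = +0.749 V.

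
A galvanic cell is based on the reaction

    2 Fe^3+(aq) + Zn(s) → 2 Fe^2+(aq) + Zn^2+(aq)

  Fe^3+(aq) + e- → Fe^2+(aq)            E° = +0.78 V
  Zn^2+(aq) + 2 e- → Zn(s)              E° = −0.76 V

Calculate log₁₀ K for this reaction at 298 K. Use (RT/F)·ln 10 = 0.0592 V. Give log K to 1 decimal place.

The Fe³⁺/Fe²⁺ couple is reduced (cathode); E°cell = +0.78 − (−0.76) = +1.54 V with n = 2.
At equilibrium E = 0, so log K = nE°cell / 0.0592 = (2)(+1.54) / 0.0592 = 52.0.

log K = 52.0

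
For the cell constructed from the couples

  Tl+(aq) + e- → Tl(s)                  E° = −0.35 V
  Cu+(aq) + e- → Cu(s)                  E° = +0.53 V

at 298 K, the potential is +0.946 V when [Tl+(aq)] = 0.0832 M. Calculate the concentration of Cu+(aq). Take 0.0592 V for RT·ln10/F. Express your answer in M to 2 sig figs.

With Cu⁺/Cu at the cathode and Tl⁺/Tl at the anode, E°cell = +0.53 − (−0.35) = +0.88 V (n = 1).
From the Nernst equation, log Q = n(E° − E)/0.0592 = 1·(+0.88 − (+0.946))/0.0592 = −1.115.
Balancing electrons gives Cu+(aq) + Tl(s) → Cu(s) + Tl+(aq); thus Q = [Tl+(aq)] / [Cu+(aq)].
Substituting the known concentrations and solving, log [Cu+(aq)] = 0.035 and [Cu+(aq)] = 1.1 M.

1.1 M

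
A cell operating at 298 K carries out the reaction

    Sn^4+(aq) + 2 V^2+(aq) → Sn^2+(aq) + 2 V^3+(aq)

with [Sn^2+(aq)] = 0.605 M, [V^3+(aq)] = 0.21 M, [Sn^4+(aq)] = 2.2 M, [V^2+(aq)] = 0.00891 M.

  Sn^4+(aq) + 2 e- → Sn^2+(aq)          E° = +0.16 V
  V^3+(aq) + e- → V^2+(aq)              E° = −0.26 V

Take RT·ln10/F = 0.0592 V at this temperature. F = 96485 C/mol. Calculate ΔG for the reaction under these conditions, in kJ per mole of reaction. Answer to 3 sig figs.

The standard cell potential is +0.16 − (−0.26) = +0.42 V, with n = 2 electrons in the balanced equation.
Here Q = ([Sn^2+(aq)]·[V^3+(aq)]^2) / ([Sn^4+(aq)]·[V^2+(aq)]^2) = 153 (log Q = 2.184), giving E = +0.42 − (0.0592/2)·(2.184) = +0.3554 V.
ΔG = −nFE = −(2)(96485)(+0.3554) J/mol = −68.6 kJ/mol.

−68.6 kJ/mol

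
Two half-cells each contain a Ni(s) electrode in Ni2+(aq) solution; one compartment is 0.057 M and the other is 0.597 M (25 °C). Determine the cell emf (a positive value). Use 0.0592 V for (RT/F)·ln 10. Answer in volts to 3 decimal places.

For a concentration cell E°cell = 0, since both electrodes use the same couple.
The compartment with the higher Ni2+(aq) concentration (0.597 M) acts as the cathode; ions are reduced there and produced at the dilute (0.057 M) anode.
With n = 2, Ecell = −(0.0592/2)·log([dilute]/[conc]) = −(0.0592/2)·log(0.057/0.597) = +0.030 V.

0.030 V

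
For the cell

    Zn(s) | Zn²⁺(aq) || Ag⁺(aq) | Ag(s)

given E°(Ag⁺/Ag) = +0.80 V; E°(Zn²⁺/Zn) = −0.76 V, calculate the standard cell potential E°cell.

By convention the left-hand electrode in cell notation is the anode (oxidation) and the right-hand electrode is the cathode (reduction).
E°cell = E°(right) − E°(left) = +0.80 − (−0.76) = +1.56 V.

+1.56 V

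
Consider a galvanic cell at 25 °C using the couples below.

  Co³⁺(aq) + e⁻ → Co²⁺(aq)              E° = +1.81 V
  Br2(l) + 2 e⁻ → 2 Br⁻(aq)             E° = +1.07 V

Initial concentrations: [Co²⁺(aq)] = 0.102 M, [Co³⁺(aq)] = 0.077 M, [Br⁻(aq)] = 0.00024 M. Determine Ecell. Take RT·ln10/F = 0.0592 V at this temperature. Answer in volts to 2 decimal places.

Co³⁺/Co²⁺ is reduced (cathode, E° = +1.81 V) and Br₂/Br⁻ is oxidized (anode).
E°cell = +1.81 − (+1.07) = +0.74 V, with n = 2 electrons transferred.
For the overall reaction 2 Co³⁺(aq) + 2 Br⁻(aq) → 2 Co²⁺(aq) + Br2(l), Q = [Co²⁺(aq)]^2 / ([Co³⁺(aq)]^2·[Br⁻(aq)]^2) = 3.05×10^7, giving log Q = 7.484.
By the Nernst equation, E = +0.74 − (0.0592/2)·(7.484) = +0.52 V.

+0.52 V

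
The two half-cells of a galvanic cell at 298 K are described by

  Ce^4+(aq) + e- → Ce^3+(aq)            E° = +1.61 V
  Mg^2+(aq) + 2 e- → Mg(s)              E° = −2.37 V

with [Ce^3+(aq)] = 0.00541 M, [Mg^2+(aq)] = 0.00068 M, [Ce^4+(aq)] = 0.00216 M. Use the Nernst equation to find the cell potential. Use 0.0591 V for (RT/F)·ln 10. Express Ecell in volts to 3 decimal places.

+4.050 V

The Ce⁴⁺/Ce³⁺ couple has the more positive E°, so it is the cathode; Mg²⁺/Mg is the anode.
E°cell = +1.61 − (−2.37) = +3.98 V, with n = 2 electrons transferred.
The balanced reaction is 2 Ce^4+(aq) + Mg(s) → 2 Ce^3+(aq) + Mg^2+(aq), so Q = ([Ce^3+(aq)]^2·[Mg^2+(aq)]) / [Ce^4+(aq)]^2 = 0.00427 and log Q = −2.370.
By the Nernst equation, E = +3.98 − (0.0591/2)·(−2.370) = +4.050 V.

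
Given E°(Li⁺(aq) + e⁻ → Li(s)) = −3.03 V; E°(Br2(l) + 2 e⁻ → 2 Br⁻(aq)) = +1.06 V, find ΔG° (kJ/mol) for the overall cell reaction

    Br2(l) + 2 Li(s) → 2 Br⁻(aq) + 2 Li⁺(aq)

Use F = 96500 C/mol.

In the reaction as written Br2(l) is reduced, so the Br₂/Br⁻ couple is the cathode and Li⁺/Li is the anode.
E°cell = +1.06 − (−3.03) = +4.09 V; balancing electrons gives n = 2.
ΔG° = −nFE°cell = −(2)(96500)(+4.09) J/mol = −789 kJ/mol.

−789 kJ/mol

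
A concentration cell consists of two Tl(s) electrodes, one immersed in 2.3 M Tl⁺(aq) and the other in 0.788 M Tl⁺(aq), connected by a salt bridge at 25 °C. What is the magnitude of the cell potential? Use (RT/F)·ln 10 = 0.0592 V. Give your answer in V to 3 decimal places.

For a concentration cell E°cell = 0, since both electrodes use the same couple.
The compartment with the higher Tl⁺(aq) concentration (2.3 M) acts as the cathode; ions are reduced there and produced at the dilute (0.788 M) anode.
With n = 1, Ecell = −(0.0592/1)·log([dilute]/[conc]) = −(0.0592/1)·log(0.788/2.3) = +0.028 V.

0.028 V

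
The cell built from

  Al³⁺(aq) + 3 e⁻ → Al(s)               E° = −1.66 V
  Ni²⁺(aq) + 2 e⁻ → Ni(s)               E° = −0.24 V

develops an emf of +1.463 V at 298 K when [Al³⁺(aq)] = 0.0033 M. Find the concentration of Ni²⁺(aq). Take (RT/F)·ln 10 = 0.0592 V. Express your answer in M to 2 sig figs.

Ni²⁺/Ni is the cathode (higher E°); E°cell = −0.24 − (−1.66) = +1.42 V with n = 6.
Rearranging E = E° − (0.0592/n)·log Q gives log Q = 6(+1.42 − (+1.463))/0.0592 = −4.358.
For 3 Ni²⁺(aq) + 2 Al(s) → 3 Ni(s) + 2 Al³⁺(aq), the reaction quotient is Q = [Al³⁺(aq)]^2 / [Ni²⁺(aq)]^3.
Substituting the known concentrations and solving, log [Ni²⁺(aq)] = −0.202 and [Ni²⁺(aq)] = 0.63 M.

0.63 M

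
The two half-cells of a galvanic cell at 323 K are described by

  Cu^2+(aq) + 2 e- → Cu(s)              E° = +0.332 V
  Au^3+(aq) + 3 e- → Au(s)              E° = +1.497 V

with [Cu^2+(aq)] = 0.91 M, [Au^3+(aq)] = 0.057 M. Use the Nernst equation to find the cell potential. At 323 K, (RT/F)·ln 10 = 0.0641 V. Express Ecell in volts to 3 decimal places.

The Au³⁺/Au couple has the more positive E°, so it is the cathode; Cu²⁺/Cu is the anode.
E°cell = E°cat − E°an = +1.497 − (+0.332) = +1.165 V; n = 6.
Balancing gives 2 Au^3+(aq) + 3 Cu(s) → 2 Au(s) + 3 Cu^2+(aq); hence Q = [Cu^2+(aq)]^3 / [Au^3+(aq)]^2 = 232 (log Q = 2.365).
Applying E = E° − (RT ln10/nF)·log Q gives +1.165 − (0.0641/6)(2.365) = +1.140 V.

+1.140 V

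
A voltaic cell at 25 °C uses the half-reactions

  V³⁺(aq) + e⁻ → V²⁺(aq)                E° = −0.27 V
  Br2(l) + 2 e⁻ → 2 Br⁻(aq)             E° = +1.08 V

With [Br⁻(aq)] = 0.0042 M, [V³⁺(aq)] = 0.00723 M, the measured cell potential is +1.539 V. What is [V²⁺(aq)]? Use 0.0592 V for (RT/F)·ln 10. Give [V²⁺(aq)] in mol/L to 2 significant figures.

0.047 M

Br₂/Br⁻ is the cathode (higher E°); E°cell = +1.08 − (−0.27) = +1.35 V with n = 2.
Rearranging E = E° − (0.0592/n)·log Q gives log Q = 2(+1.35 − (+1.539))/0.0592 = −6.385.
The balanced reaction is Br2(l) + 2 V²⁺(aq) → 2 Br⁻(aq) + 2 V³⁺(aq), so Q = ([Br⁻(aq)]^2·[V³⁺(aq)]^2) / [V²⁺(aq)]^2.
Isolating [V²⁺(aq)] in Q = 10^{−6.385} yields log [V²⁺(aq)] = −1.325, i.e. 0.047 M.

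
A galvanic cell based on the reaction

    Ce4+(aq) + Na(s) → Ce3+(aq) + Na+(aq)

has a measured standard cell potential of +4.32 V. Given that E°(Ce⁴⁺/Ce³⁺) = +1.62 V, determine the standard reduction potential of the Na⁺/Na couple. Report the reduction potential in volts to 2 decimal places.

−2.70 V

In the reaction as written the Ce⁴⁺/Ce³⁺ couple is reduced (cathode) and Na⁺/Na is oxidized (anode), so E°cell = E°(Ce⁴⁺/Ce³⁺) − E°(Na⁺/Na).
E°(Na⁺/Na) = E°(cathode) − E°cell = +1.62 − (+4.32) = −2.70 V.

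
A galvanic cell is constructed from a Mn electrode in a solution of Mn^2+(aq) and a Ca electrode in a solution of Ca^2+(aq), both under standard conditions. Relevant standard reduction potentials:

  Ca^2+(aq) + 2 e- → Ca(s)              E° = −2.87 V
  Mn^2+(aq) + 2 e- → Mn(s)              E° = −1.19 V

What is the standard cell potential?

Of the two couples in this cell, the one with the more positive reduction potential is reduced at the cathode: here that is Mn²⁺/Mn (−1.19 V); Ca²⁺/Ca (−2.87 V) is the anode.
E°cell = E°(cathode) − E°(anode) = −1.19 − (−2.87) = +1.68 V.

+1.68 V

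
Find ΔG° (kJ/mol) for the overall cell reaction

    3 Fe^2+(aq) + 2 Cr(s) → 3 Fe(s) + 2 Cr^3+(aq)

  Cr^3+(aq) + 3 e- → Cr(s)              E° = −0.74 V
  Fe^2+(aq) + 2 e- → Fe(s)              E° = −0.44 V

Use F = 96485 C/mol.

In the reaction as written Fe^2+(aq) is reduced, so the Fe²⁺/Fe couple is the cathode and Cr³⁺/Cr is the anode.
E°cell = −0.44 − (−0.74) = +0.30 V; balancing electrons gives n = 6.
ΔG° = −nFE°cell = −(6)(96485)(+0.30) J/mol = −174 kJ/mol.

−174 kJ/mol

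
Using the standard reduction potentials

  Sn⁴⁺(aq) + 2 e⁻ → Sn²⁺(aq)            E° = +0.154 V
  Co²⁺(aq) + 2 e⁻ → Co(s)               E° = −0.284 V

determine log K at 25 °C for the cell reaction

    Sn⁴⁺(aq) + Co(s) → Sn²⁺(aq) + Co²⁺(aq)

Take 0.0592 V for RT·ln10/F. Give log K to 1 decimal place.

log K = 14.8

The Sn⁴⁺/Sn²⁺ couple is reduced (cathode); E°cell = +0.154 − (−0.284) = +0.438 V with n = 2.
At equilibrium E = 0, so log K = nE°cell / 0.0592 = (2)(+0.438) / 0.0592 = 14.8.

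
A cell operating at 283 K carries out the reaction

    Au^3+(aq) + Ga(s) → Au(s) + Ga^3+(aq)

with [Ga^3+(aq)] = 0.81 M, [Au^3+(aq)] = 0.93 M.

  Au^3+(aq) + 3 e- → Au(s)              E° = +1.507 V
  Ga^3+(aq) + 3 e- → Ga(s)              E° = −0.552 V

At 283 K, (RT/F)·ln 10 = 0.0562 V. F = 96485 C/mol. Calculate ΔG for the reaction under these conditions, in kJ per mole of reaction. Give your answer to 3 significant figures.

With Au³⁺/Au reduced at the cathode, E°cell = +1.507 − (−0.552) = +2.059 V and n = 3.
The reaction quotient is [Ga^3+(aq)] / [Au^3+(aq)] = 0.871; by Nernst, E = +2.059 − (0.0562/3)(−0.060) = +2.0601 V.
Finally ΔG = −nFE = −(3)(96485 C/mol)(+2.0601 V) = −596 kJ/mol.

−596 kJ/mol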